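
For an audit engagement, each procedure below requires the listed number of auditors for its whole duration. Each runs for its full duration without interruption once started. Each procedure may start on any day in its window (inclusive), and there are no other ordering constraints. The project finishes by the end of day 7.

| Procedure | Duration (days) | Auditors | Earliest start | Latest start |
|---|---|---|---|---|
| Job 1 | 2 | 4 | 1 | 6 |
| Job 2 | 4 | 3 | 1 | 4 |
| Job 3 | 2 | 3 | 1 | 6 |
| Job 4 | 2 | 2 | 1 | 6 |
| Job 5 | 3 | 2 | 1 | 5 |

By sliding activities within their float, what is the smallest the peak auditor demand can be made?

6

Early-start (Job 1@1, Job 2@1, Job 3@1, Job 4@1, Job 5@1) gives peak 14: d1:14  d2:14  d3:5  d4:3  d5:0  d6:0  d7:0.
Shift Job 2→3, Job 3→3, Job 5→5.
Schedule Job 1@1, Job 2@3, Job 3@3, Job 4@1, Job 5@5: d1:6  d2:6  d3:6  d4:6  d5:5  d6:5  d7:2 — peak 6.
Total auditor-days = 36 over 7 days ⇒ peak ≥ ⌈36/7⌉ = 6, so 6 is optimal.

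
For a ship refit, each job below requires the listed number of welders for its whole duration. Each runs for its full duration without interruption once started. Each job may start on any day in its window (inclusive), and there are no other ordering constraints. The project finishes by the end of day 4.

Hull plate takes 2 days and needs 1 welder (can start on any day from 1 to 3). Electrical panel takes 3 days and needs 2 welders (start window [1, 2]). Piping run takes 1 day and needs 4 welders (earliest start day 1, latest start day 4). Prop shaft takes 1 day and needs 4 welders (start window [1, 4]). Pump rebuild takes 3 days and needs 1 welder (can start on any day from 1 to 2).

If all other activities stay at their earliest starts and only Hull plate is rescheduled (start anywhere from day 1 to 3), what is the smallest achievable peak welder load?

Hull plate@1: d1:12  d2:4  d3:3  d4:0 → peak 12
Hull plate@2: d1:11  d2:4  d3:4  d4:0 → peak 11
Hull plate@3: d1:11  d2:3  d3:4  d4:1 → peak 11
Best is Hull plate@2, peak 11.

11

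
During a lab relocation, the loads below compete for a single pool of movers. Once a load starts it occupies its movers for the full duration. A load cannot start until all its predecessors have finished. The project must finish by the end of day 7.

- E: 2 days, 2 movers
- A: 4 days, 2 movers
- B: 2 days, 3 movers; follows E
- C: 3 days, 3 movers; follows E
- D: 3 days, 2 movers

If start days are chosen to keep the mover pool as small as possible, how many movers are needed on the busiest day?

Early-start (E@1, A@1, B@3, C@3, D@1) gives peak 10: d1:6  d2:6  d3:10  d4:8  d5:3  d6:0  d7:0.
Shift C→5, D→5.
Schedule E@1, A@1, B@3, C@5, D@5: d1:4  d2:4  d3:5  d4:5  d5:5  d6:5  d7:5 — peak 5.
Total mover-days = 33 over 7 days ⇒ peak ≥ ⌈33/7⌉ = 5, so 5 is optimal.

5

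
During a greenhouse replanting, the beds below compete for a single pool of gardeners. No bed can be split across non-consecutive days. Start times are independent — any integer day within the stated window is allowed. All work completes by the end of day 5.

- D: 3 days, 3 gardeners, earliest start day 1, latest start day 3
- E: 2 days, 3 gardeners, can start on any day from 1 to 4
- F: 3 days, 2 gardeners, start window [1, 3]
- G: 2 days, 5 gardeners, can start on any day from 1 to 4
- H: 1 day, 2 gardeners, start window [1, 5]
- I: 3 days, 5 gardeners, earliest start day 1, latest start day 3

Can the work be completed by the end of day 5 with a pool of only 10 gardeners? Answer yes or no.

Schedule D@1, E@1, F@1, G@4, H@1, I@3: d1:10  d2:8  d3:10  d4:10  d5:10 — peak 10 ≤ 10.

yes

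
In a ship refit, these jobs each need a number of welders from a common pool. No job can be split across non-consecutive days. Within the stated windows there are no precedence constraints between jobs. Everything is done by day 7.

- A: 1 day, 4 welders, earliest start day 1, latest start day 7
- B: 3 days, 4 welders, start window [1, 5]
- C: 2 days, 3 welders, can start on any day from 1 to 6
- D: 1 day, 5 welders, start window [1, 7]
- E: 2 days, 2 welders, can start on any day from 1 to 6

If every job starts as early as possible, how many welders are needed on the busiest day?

18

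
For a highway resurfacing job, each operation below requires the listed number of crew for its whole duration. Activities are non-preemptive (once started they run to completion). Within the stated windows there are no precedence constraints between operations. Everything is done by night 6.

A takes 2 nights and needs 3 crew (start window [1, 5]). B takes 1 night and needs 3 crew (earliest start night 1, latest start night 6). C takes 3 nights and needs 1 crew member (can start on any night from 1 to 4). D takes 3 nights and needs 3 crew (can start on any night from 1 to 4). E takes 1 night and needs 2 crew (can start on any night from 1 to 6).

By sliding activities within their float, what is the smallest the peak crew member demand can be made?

5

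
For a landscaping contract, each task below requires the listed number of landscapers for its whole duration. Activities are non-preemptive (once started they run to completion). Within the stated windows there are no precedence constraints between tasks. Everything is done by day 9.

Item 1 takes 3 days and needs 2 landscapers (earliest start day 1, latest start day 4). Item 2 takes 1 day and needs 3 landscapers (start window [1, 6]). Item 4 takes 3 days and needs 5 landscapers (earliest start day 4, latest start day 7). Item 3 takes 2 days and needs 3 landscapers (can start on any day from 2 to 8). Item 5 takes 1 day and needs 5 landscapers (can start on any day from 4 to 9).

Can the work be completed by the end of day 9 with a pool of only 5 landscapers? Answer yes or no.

Schedule Item 1@1, Item 2@1, Item 4@4, Item 3@2, Item 5@7: d1:5  d2:5  d3:5  d4:5  d5:5  d6:5  d7:5  d8:0  d9:0 — peak 5 ≤ 5.

yes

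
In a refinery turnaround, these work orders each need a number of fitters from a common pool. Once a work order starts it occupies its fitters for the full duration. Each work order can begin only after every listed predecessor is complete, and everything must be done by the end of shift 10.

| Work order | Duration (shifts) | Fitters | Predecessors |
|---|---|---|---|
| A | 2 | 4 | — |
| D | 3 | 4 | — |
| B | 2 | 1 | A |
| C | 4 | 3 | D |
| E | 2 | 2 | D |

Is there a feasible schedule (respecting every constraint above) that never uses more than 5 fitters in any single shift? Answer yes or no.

yes

Schedule A@1, D@3, B@3, C@6, E@6: s1:4  s2:4  s3:5  s4:5  s5:4  s6:5  s7:5  s8:3  s9:3  s10:0 — peak 5 ≤ 5.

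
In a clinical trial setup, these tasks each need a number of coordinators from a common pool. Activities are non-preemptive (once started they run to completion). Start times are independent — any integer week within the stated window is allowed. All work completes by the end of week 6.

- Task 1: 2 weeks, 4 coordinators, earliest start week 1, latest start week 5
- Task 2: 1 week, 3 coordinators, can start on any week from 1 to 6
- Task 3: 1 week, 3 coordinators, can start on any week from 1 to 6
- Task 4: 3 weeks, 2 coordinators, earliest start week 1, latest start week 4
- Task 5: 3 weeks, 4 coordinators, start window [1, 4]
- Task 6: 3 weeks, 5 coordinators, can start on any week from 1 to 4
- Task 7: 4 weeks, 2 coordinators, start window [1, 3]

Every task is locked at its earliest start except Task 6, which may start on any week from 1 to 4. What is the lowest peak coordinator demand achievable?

Task 6@1: w1:23  w2:17  w3:13  w4:2  w5:0  w6:0 → peak 23
Task 6@2: w1:18  w2:17  w3:13  w4:7  w5:0  w6:0 → peak 18
Task 6@3: w1:18  w2:12  w3:13  w4:7  w5:5  w6:0 → peak 18
Task 6@4: w1:18  w2:12  w3:8  w4:7  w5:5  w6:5 → peak 18
Best is Task 6@2, peak 18.

18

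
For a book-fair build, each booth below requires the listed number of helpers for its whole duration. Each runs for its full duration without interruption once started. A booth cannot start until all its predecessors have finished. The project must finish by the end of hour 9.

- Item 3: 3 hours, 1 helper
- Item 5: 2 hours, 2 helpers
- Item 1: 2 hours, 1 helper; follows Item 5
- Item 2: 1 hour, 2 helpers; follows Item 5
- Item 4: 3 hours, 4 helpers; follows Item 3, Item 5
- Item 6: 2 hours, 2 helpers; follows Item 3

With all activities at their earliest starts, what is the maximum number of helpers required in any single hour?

Early-start schedule: Item 3@1, Item 5@1, Item 1@3, Item 2@3, Item 4@4, Item 6@4.
Load per hour: hour 1: 3, hour 2: 3, hour 3: 4, hour 4: 7, hour 5: 6, hour 6: 4, hour 7: 0, hour 8: 0, hour 9: 0.
Peak is 7.

7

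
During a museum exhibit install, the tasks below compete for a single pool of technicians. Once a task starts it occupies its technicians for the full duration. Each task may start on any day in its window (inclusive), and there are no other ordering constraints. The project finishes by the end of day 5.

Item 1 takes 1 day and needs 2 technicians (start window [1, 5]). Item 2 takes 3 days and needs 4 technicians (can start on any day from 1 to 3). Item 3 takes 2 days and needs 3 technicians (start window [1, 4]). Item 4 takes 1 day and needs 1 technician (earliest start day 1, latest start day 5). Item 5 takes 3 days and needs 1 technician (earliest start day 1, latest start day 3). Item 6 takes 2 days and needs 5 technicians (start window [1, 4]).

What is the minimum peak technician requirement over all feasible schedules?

7

Early-start (Item 1@1, Item 2@1, Item 3@1, Item 4@1, Item 5@1, Item 6@1) gives peak 16: d1:16  d2:13  d3:5  d4:0  d5:0.
Shift Item 1→3, Item 4→4, Item 5→3, Item 6→4.
Schedule Item 1@3, Item 2@1, Item 3@1, Item 4@4, Item 5@3, Item 6@4: d1:7  d2:7  d3:7  d4:7  d5:6 — peak 7.
Total technician-days = 34 over 5 days ⇒ peak ≥ ⌈34/5⌉ = 7, so 7 is optimal.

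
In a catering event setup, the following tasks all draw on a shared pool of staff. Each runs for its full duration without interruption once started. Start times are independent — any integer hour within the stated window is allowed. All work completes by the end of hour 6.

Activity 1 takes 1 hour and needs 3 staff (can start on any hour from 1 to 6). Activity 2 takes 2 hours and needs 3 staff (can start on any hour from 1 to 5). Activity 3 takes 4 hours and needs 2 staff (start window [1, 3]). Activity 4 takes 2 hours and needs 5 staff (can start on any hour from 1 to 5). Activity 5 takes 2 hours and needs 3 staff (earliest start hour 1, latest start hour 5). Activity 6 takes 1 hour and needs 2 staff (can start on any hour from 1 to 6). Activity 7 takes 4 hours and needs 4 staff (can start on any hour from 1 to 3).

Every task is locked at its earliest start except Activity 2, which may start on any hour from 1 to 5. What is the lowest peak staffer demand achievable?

19

Activity 2@1: h1:22  h2:17  h3:6  h4:6  h5:0  h6:0 → peak 22
Activity 2@2: h1:19  h2:17  h3:9  h4:6  h5:0  h6:0 → peak 19
Activity 2@3: h1:19  h2:14  h3:9  h4:9  h5:0  h6:0 → peak 19
Activity 2@4: h1:19  h2:14  h3:6  h4:9  h5:3  h6:0 → peak 19
Activity 2@5: h1:19  h2:14  h3:6  h4:6  h5:3  h6:3 → peak 19
Best is Activity 2@2, peak 19.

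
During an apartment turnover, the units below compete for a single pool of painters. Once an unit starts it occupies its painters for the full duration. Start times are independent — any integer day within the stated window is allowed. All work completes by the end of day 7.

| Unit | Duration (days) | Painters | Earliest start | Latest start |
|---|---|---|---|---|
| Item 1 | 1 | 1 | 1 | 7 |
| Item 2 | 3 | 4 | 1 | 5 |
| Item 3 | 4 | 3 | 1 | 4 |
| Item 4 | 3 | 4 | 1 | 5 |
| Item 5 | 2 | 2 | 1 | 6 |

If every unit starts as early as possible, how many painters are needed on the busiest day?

14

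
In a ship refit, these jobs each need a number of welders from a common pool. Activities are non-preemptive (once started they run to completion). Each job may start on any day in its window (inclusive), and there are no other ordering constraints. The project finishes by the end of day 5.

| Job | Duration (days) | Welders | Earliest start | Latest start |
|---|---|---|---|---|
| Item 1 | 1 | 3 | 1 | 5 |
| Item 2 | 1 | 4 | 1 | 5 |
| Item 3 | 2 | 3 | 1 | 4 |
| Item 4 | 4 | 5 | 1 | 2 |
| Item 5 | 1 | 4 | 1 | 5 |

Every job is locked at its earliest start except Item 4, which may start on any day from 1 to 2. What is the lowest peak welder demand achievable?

Item 4@1: d1:19  d2:8  d3:5  d4:5  d5:0 → peak 19
Item 4@2: d1:14  d2:8  d3:5  d4:5  d5:5 → peak 14
Best is Item 4@2, peak 14.

14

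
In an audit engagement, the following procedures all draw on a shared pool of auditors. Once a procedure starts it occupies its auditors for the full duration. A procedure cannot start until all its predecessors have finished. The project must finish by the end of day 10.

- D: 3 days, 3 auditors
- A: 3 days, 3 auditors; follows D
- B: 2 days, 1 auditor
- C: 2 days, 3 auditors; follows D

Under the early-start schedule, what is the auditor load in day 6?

At early start, day 6 has: A.
Demand: 3 = 3.

3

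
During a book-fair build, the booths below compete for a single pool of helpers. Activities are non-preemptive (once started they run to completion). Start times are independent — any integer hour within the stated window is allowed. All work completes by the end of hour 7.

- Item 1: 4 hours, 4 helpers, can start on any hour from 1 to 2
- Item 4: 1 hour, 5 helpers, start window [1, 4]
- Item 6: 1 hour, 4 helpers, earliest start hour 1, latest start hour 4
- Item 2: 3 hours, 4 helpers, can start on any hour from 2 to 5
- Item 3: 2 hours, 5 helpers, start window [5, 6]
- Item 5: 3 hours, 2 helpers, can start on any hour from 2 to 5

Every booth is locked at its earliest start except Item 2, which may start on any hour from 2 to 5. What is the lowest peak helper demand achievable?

13

Item 2@2: h1:13  h2:10  h3:10  h4:10  h5:5  h6:5  h7:0 → peak 13
Item 2@3: h1:13  h2:6  h3:10  h4:10  h5:9  h6:5  h7:0 → peak 13
Item 2@4: h1:13  h2:6  h3:6  h4:10  h5:9  h6:9  h7:0 → peak 13
Item 2@5: h1:13  h2:6  h3:6  h4:6  h5:9  h6:9  h7:4 → peak 13
Best is Item 2@2, peak 13.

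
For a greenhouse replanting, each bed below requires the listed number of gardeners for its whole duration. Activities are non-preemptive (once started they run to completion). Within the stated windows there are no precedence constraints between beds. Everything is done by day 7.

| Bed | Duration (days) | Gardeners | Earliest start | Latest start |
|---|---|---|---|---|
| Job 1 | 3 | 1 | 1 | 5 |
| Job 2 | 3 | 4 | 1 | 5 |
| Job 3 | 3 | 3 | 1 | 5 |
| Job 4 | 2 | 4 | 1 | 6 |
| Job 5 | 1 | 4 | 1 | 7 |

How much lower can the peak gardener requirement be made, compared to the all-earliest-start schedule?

9

Early-start peak: d1:16  d2:12  d3:8  d4:0  d5:0  d6:0  d7:0 ⇒ 16.
Leveled (Job 1@1, Job 2@1, Job 3@4, Job 4@4, Job 5@6): d1:5  d2:5  d3:5  d4:7  d5:7  d6:7  d7:0 ⇒ 7.
Reduction 16 − 7 = 9.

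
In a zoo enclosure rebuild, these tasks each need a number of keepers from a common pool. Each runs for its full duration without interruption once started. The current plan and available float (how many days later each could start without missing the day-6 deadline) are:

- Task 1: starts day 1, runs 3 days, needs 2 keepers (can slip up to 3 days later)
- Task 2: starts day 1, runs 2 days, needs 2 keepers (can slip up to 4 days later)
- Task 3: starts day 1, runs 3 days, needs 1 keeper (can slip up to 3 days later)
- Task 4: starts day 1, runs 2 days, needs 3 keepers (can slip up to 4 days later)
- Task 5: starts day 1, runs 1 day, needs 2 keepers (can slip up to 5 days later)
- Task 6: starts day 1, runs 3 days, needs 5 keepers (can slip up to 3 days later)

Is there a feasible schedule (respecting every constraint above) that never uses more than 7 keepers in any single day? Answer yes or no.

Schedule Task 1@1, Task 2@1, Task 3@3, Task 4@1, Task 5@3, Task 6@4: d1:7  d2:7  d3:5  d4:6  d5:6  d6:5 — peak 7 ≤ 7.

yes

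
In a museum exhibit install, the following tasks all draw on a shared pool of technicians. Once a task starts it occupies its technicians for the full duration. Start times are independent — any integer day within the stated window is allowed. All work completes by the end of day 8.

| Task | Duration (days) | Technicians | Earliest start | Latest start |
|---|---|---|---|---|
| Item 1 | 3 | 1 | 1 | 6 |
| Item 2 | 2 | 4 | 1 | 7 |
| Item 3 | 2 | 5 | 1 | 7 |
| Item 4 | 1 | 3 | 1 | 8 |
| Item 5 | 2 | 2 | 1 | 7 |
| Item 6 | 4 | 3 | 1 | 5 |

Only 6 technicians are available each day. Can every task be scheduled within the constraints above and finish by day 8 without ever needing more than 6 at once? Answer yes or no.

yes

Schedule Item 1@1, Item 2@1, Item 3@3, Item 4@5, Item 5@6, Item 6@5: d1:5  d2:5  d3:6  d4:5  d5:6  d6:5  d7:5  d8:3 — peak 6 ≤ 6.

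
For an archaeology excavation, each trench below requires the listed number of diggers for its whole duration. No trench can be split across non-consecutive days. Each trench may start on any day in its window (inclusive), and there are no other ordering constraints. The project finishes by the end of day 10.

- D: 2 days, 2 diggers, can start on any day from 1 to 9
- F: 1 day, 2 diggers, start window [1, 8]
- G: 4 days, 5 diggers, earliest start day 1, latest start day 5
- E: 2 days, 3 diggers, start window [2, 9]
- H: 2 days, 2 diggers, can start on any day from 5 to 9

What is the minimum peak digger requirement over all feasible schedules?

5

Early-start (D@1, F@1, G@1, E@2, H@5) gives peak 10: d1:9  d2:10  d3:8  d4:5  d5:2  d6:2  d7:0  d8:0  d9:0  d10:0.
Shift G→3, E→7, H→7.
Schedule D@1, F@1, G@3, E@7, H@7: d1:4  d2:2  d3:5  d4:5  d5:5  d6:5  d7:5  d8:5  d9:0  d10:0 — peak 5.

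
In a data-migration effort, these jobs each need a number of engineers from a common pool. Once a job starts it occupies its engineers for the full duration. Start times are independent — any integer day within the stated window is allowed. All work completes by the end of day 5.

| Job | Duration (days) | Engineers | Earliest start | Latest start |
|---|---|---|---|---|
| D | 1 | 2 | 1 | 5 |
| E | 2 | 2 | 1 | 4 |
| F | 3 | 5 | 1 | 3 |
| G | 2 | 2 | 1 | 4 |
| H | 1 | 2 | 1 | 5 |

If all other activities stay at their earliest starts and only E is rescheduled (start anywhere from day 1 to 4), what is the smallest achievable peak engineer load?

E@1: d1:13  d2:9  d3:5  d4:0  d5:0 → peak 13
E@2: d1:11  d2:9  d3:7  d4:0  d5:0 → peak 11
E@3: d1:11  d2:7  d3:7  d4:2  d5:0 → peak 11
E@4: d1:11  d2:7  d3:5  d4:2  d5:2 → peak 11
Best is E@2, peak 11.

11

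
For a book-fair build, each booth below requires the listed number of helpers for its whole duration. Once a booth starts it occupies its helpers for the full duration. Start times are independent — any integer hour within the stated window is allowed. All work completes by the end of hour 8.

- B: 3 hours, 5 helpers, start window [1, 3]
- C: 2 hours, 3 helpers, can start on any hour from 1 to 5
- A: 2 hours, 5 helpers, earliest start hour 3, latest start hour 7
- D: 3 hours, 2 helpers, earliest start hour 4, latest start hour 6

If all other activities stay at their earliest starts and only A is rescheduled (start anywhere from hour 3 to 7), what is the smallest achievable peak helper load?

A@3: h1:8  h2:8  h3:10  h4:7  h5:2  h6:2  h7:0  h8:0 → peak 10
A@4: h1:8  h2:8  h3:5  h4:7  h5:7  h6:2  h7:0  h8:0 → peak 8
A@5: h1:8  h2:8  h3:5  h4:2  h5:7  h6:7  h7:0  h8:0 → peak 8
A@6: h1:8  h2:8  h3:5  h4:2  h5:2  h6:7  h7:5  h8:0 → peak 8
A@7: h1:8  h2:8  h3:5  h4:2  h5:2  h6:2  h7:5  h8:5 → peak 8
Best is A@4, peak 8.

8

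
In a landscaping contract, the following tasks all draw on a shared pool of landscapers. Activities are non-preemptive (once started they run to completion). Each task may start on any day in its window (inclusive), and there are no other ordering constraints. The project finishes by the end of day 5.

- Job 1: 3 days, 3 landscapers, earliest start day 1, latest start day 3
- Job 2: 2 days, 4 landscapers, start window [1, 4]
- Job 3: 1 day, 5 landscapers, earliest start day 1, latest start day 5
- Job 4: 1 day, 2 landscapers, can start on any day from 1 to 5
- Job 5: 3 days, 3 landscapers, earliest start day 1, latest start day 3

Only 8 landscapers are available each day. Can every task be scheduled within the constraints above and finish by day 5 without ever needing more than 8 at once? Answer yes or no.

yes

Schedule Job 1@1, Job 2@1, Job 3@4, Job 4@3, Job 5@3: d1:7  d2:7  d3:8  d4:8  d5:3 — peak 8 ≤ 8.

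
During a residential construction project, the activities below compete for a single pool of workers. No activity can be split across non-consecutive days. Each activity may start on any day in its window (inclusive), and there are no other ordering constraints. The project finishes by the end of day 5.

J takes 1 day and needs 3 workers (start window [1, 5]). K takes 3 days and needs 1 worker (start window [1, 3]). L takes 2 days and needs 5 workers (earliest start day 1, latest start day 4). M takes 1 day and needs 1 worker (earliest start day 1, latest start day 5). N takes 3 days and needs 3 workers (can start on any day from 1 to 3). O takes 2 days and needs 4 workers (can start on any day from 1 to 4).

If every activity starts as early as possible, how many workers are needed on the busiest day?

17

Early-start schedule: J@1, K@1, L@1, M@1, N@1, O@1.
Load per day: day 1: 17, day 2: 13, day 3: 4, day 4: 0, day 5: 0.
Peak is 17.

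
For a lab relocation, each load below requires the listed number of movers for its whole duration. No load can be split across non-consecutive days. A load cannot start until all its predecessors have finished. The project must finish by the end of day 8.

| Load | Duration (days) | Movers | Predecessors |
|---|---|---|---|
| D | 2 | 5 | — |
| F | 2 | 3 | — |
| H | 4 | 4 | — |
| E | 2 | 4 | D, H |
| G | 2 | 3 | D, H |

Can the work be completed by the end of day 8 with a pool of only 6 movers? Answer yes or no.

no

The minimum achievable peak is 7; 6 < 7, so no feasible schedule stays within the cap.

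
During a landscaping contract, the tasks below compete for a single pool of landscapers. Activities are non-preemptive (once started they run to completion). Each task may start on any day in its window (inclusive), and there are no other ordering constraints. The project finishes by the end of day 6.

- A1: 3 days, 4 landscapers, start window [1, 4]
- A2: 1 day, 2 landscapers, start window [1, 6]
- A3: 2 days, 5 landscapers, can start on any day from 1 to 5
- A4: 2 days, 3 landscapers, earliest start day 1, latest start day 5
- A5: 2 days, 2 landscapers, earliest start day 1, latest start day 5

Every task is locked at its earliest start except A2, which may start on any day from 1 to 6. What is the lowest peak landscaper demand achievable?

A2@1: d1:16  d2:14  d3:4  d4:0  d5:0  d6:0 → peak 16
A2@2: d1:14  d2:16  d3:4  d4:0  d5:0  d6:0 → peak 16
A2@3: d1:14  d2:14  d3:6  d4:0  d5:0  d6:0 → peak 14
A2@4: d1:14  d2:14  d3:4  d4:2  d5:0  d6:0 → peak 14
A2@5: d1:14  d2:14  d3:4  d4:0  d5:2  d6:0 → peak 14
A2@6: d1:14  d2:14  d3:4  d4:0  d5:0  d6:2 → peak 14
Best is A2@3, peak 14.

14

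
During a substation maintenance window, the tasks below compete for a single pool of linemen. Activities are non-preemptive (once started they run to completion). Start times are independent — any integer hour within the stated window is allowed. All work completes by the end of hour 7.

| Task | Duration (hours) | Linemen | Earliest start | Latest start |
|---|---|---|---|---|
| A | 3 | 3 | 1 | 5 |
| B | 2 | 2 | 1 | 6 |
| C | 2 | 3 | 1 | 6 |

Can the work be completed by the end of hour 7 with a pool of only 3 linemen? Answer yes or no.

yes

Schedule A@1, B@4, C@6: h1:3  h2:3  h3:3  h4:2  h5:2  h6:3  h7:3 — peak 3 ≤ 3.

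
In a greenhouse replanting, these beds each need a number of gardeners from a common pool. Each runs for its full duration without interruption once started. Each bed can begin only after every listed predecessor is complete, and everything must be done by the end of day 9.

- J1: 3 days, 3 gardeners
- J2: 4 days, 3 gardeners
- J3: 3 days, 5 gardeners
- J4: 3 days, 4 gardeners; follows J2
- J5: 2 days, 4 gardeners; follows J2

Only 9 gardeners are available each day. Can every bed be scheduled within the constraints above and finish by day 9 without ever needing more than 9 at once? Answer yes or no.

yes

Schedule J1@1, J2@1, J3@4, J4@7, J5@7: d1:6  d2:6  d3:6  d4:8  d5:5  d6:5  d7:8  d8:8  d9:4 — peak 8 ≤ 9.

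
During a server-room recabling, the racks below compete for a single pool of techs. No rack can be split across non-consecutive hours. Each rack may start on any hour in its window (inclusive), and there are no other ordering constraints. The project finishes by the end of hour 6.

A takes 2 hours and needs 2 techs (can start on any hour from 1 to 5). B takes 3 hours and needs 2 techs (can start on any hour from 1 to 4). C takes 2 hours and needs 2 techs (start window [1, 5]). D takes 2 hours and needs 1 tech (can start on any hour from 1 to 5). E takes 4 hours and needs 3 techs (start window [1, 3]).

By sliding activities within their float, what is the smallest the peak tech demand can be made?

5

Early-start (A@1, B@1, C@1, D@1, E@1) gives peak 10: h1:10  h2:10  h3:5  h4:3  h5:0  h6:0.
Shift C→4, E→3.
Schedule A@1, B@1, C@4, D@1, E@3: h1:5  h2:5  h3:5  h4:5  h5:5  h6:3 — peak 5.
Total tech-hours = 28 over 6 hours ⇒ peak ≥ ⌈28/6⌉ = 5, so 5 is optimal.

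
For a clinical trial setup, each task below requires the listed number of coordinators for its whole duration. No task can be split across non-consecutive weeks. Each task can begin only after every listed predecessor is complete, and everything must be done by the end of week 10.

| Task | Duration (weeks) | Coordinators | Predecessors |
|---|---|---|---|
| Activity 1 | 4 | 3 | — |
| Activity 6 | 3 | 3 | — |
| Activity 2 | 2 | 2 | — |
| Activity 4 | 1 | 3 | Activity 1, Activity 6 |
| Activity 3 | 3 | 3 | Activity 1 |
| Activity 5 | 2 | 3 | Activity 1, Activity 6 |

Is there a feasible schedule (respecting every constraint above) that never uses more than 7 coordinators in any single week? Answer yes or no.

yes

Schedule Activity 1@1, Activity 6@1, Activity 2@4, Activity 4@5, Activity 3@6, Activity 5@6: w1:6  w2:6  w3:6  w4:5  w5:5  w6:6  w7:6  w8:3  w9:0  w10:0 — peak 6 ≤ 7.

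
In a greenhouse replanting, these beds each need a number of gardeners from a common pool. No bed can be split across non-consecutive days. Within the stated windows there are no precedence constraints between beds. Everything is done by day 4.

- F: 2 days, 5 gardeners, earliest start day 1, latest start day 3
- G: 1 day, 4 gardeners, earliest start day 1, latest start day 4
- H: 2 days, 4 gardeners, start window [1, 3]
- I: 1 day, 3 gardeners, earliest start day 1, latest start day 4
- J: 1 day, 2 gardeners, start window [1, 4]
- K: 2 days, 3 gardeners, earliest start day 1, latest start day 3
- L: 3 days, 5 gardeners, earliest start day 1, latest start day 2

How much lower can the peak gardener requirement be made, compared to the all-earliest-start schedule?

14

Early-start peak: d1:26  d2:17  d3:5  d4:0 ⇒ 26.
Leveled (F@1, G@1, H@3, I@1, J@2, K@3, L@2): d1:12  d2:12  d3:12  d4:12 ⇒ 12.
Reduction 26 − 12 = 14.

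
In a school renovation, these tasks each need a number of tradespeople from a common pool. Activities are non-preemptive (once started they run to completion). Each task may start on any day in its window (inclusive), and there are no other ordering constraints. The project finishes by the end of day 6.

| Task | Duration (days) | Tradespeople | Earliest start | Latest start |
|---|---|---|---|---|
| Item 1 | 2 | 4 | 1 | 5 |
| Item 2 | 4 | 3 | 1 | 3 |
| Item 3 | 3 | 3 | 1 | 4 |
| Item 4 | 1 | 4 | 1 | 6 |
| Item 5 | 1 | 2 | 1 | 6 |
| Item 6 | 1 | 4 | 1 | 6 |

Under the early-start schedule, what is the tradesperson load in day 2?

10

At early start, day 2 has: Item 1, Item 2, Item 3.
Demand: 4 + 3 + 3 = 10.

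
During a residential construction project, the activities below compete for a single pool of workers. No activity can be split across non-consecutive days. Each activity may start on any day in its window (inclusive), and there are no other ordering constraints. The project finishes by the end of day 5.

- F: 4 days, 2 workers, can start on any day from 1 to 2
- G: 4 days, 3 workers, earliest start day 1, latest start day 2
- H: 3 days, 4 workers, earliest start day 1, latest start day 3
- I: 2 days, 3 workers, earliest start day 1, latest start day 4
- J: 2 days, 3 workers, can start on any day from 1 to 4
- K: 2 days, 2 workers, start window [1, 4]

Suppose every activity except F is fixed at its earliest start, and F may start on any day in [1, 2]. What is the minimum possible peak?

17

F@1: d1:17  d2:17  d3:9  d4:5  d5:0 → peak 17
F@2: d1:15  d2:17  d3:9  d4:5  d5:2 → peak 17
Best is F@1, peak 17.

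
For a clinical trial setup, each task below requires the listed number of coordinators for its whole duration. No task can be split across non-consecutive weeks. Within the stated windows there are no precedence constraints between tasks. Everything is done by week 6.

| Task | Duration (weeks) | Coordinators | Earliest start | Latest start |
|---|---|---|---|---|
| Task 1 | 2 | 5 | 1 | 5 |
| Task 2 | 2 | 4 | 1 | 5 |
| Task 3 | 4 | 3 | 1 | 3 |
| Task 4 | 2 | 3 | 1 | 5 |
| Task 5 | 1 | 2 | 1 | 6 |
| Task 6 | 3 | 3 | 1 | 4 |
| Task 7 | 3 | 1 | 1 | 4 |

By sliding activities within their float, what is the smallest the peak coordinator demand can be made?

9

Early-start (Task 1@1, Task 2@1, Task 3@1, Task 4@1, Task 5@1, Task 6@1, Task 7@1) gives peak 21: w1:21  w2:19  w3:7  w4:3  w5:0  w6:0.
Shift Task 2→5, Task 4→3, Task 5→3, Task 6→4.
Schedule Task 1@1, Task 2@5, Task 3@1, Task 4@3, Task 5@3, Task 6@4, Task 7@1: w1:9  w2:9  w3:9  w4:9  w5:7  w6:7 — peak 9.
Total coordinator-weeks = 50 over 6 weeks ⇒ peak ≥ ⌈50/6⌉ = 9, so 9 is optimal.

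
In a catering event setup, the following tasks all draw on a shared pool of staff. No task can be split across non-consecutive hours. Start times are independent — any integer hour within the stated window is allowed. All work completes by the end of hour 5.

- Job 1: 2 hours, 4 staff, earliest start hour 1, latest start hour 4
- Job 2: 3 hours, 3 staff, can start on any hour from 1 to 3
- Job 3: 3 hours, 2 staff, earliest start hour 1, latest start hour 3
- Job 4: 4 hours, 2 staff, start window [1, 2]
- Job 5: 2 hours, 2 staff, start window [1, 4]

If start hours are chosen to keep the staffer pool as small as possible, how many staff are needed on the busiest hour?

8

Early-start (Job 1@1, Job 2@1, Job 3@1, Job 4@1, Job 5@1) gives peak 13: h1:13  h2:13  h3:7  h4:2  h5:0.
Shift Job 2→3, Job 5→4.
Schedule Job 1@1, Job 2@3, Job 3@1, Job 4@1, Job 5@4: h1:8  h2:8  h3:7  h4:7  h5:5 — peak 8.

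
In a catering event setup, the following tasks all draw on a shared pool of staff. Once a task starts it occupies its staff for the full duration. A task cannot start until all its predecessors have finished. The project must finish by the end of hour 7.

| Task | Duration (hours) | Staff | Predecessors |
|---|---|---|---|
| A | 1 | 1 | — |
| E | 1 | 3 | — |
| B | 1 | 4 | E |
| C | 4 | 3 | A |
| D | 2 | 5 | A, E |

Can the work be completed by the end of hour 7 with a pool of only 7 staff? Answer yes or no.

Schedule A@1, E@1, B@2, C@2, D@6: h1:4  h2:7  h3:3  h4:3  h5:3  h6:5  h7:5 — peak 7 ≤ 7.

yes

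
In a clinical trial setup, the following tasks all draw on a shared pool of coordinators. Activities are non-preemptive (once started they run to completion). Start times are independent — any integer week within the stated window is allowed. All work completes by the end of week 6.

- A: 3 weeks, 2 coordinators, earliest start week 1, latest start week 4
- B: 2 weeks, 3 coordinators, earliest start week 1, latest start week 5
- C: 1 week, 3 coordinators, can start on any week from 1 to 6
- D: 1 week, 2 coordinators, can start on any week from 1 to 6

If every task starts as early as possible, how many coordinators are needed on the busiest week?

Early-start schedule: A@1, B@1, C@1, D@1.
Load per week: week 1: 10, week 2: 5, week 3: 2, week 4: 0, week 5: 0, week 6: 0.
Peak is 10.

10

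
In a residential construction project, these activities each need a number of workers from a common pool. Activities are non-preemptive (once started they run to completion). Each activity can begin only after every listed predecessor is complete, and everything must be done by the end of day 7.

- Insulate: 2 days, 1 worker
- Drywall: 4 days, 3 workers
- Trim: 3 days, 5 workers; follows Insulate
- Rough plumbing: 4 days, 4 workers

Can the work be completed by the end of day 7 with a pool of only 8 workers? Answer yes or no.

yes

Schedule Insulate@1, Drywall@1, Trim@5, Rough plumbing@1: d1:8  d2:8  d3:7  d4:7  d5:5  d6:5  d7:5 — peak 8 ≤ 8.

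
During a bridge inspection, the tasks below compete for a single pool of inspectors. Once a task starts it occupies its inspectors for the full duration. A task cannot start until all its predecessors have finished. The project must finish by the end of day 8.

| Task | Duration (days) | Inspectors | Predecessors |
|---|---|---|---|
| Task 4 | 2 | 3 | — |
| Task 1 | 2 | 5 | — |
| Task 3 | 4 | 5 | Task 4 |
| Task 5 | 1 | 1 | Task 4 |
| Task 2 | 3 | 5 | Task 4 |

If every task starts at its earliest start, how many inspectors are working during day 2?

8

At early start, day 2 has: Task 4, Task 1.
Demand: 3 + 5 = 8.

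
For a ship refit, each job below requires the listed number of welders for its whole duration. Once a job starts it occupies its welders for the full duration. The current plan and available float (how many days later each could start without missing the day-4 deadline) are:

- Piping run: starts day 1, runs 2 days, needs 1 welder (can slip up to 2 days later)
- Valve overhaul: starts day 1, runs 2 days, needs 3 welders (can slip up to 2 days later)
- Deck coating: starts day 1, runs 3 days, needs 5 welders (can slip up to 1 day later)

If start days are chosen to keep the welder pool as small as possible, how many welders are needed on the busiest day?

Early-start (Piping run@1, Valve overhaul@1, Deck coating@1) gives peak 9: d1:9  d2:9  d3:5  d4:0.
Shift Valve overhaul→3.
Schedule Piping run@1, Valve overhaul@3, Deck coating@1: d1:6  d2:6  d3:8  d4:3 — peak 8.
No arrangement of the 18 feasible schedules does better.

8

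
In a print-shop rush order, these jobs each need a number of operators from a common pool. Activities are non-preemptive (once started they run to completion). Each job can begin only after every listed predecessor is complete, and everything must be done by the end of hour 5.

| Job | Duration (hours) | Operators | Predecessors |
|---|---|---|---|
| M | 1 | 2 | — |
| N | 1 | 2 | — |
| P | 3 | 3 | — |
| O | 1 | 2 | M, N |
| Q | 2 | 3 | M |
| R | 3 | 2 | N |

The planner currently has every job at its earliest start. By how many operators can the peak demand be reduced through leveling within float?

3

Early-start peak: h1:7  h2:10  h3:8  h4:2  h5:0 ⇒ 10.
Leveled (M@1, N@1, P@1, O@2, Q@4, R@2): h1:7  h2:7  h3:5  h4:5  h5:3 ⇒ 7.
Reduction 10 − 7 = 3.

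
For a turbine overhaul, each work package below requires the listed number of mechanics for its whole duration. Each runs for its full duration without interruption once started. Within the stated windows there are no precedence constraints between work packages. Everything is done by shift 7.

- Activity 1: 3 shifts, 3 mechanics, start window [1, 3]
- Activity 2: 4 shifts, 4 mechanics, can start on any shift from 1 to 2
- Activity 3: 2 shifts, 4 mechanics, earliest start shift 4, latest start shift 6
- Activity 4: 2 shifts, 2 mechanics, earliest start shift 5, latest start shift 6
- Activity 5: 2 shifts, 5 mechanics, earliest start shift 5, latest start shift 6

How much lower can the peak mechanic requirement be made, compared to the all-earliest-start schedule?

Early-start peak: s1:7  s2:7  s3:7  s4:8  s5:11  s6:7  s7:0 ⇒ 11.
Leveled (Activity 1@1, Activity 2@1, Activity 3@4, Activity 4@5, Activity 5@6): s1:7  s2:7  s3:7  s4:8  s5:6  s6:7  s7:5 ⇒ 8.
Reduction 11 − 8 = 3.

3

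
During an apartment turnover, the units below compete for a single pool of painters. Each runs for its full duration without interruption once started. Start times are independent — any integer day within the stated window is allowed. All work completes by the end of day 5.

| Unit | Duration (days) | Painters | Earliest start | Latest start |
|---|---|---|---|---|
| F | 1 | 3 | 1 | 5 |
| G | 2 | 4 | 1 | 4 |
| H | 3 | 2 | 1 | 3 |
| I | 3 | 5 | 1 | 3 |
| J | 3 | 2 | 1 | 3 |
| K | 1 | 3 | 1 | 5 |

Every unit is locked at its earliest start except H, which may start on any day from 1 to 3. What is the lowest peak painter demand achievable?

H@1: d1:19  d2:13  d3:9  d4:0  d5:0 → peak 19
H@2: d1:17  d2:13  d3:9  d4:2  d5:0 → peak 17
H@3: d1:17  d2:11  d3:9  d4:2  d5:2 → peak 17
Best is H@2, peak 17.

17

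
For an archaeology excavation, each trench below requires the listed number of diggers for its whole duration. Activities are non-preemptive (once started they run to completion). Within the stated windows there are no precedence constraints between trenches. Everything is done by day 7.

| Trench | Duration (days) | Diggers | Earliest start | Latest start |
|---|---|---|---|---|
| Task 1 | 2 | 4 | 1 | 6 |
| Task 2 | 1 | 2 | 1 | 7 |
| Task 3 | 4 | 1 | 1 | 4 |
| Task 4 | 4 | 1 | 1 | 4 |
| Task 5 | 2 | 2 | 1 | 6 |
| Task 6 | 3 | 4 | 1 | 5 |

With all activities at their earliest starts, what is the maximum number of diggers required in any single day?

Early-start schedule: Task 1@1, Task 2@1, Task 3@1, Task 4@1, Task 5@1, Task 6@1.
Load per day: day 1: 14, day 2: 12, day 3: 6, day 4: 2, day 5: 0, day 6: 0, day 7: 0.
Peak is 14.

14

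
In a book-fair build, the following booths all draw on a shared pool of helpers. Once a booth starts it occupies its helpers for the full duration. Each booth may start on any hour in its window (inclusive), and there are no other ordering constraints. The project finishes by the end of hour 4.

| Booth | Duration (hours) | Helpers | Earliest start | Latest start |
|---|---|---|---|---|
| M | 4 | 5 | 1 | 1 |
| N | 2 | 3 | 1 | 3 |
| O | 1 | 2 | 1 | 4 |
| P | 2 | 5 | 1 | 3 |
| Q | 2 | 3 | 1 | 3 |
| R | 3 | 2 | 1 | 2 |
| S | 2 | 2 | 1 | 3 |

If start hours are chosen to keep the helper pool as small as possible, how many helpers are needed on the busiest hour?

Early-start (M@1, N@1, O@1, P@1, Q@1, R@1, S@1) gives peak 22: h1:22  h2:20  h3:7  h4:5.
Shift P→3, R→2, S→3.
Schedule M@1, N@1, O@1, P@3, Q@1, R@2, S@3: h1:13  h2:13  h3:14  h4:14 — peak 14.
Total helper-hours = 54 over 4 hours ⇒ peak ≥ ⌈54/4⌉ = 14, so 14 is optimal.

14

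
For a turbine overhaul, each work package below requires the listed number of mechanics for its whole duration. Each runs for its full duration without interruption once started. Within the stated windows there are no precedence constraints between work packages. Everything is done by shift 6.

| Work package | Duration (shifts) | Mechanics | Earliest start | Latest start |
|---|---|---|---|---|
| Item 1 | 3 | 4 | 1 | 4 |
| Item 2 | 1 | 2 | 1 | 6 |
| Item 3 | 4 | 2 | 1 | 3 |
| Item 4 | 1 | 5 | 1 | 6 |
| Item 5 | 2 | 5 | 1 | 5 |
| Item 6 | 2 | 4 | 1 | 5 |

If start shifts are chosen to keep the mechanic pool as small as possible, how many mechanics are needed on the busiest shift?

Early-start (Item 1@1, Item 2@1, Item 3@1, Item 4@1, Item 5@1, Item 6@1) gives peak 22: s1:22  s2:15  s3:6  s4:2  s5:0  s6:0.
Shift Item 2→3, Item 3→3, Item 4→4, Item 5→5.
Schedule Item 1@1, Item 2@3, Item 3@3, Item 4@4, Item 5@5, Item 6@1: s1:8  s2:8  s3:8  s4:7  s5:7  s6:7 — peak 8.
Total mechanic-shifts = 45 over 6 shifts ⇒ peak ≥ ⌈45/6⌉ = 8, so 8 is optimal.

8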